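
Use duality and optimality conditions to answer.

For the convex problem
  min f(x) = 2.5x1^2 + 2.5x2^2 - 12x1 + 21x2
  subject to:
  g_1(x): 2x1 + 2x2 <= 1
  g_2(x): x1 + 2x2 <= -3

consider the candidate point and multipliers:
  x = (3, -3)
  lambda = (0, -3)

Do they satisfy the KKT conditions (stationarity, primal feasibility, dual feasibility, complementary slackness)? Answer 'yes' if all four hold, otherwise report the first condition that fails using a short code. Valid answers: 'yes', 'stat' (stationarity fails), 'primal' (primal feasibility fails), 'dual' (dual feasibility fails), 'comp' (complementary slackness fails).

Gradient of f: grad f(x) = Q x + c = (3, 6)
Constraint values g_i(x) = a_i^T x - b_i:
  g_1((3, -3)) = -1
  g_2((3, -3)) = 0
Stationarity residual: grad f(x) + sum_i lambda_i a_i = (0, 0)
  -> stationarity OK
Primal feasibility (all g_i <= 0): OK
Dual feasibility (all lambda_i >= 0): FAILS
Complementary slackness (lambda_i * g_i(x) = 0 for all i): OK

Verdict: the first failing condition is dual_feasibility -> dual.

dual


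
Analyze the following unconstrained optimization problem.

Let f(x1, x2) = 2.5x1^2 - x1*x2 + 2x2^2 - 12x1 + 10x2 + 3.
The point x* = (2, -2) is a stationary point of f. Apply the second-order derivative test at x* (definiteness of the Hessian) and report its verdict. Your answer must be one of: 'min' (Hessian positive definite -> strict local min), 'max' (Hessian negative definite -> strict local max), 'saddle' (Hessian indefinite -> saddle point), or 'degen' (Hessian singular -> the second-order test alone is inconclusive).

Compute the Hessian H = grad^2 f:
  H = [[5, -1], [-1, 4]]
Verify stationarity: grad f(x*) = H x* + g = (0, 0).
Eigenvalues of H: 3.382, 5.618.
Both eigenvalues > 0, so H is positive definite -> x* is a strict local min.

min


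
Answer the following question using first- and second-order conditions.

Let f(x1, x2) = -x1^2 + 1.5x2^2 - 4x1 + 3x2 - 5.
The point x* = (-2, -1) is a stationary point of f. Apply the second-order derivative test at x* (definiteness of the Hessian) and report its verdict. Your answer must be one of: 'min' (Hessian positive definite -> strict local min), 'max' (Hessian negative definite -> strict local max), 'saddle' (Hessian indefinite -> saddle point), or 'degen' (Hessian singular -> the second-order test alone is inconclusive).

Compute the Hessian H = grad^2 f:
  H = [[-2, 0], [0, 3]]
Verify stationarity: grad f(x*) = H x* + g = (0, 0).
Eigenvalues of H: -2, 3.
Eigenvalues have mixed signs, so H is indefinite -> x* is a saddle point.

saddle


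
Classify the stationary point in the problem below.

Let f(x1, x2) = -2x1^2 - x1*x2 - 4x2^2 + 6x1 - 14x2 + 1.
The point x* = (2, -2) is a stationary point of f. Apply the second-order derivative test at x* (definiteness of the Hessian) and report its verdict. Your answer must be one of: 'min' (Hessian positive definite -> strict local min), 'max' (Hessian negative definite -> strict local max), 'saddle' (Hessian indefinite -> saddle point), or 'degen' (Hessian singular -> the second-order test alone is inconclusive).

Compute the Hessian H = grad^2 f:
  H = [[-4, -1], [-1, -8]]
Verify stationarity: grad f(x*) = H x* + g = (0, 0).
Eigenvalues of H: -8.2361, -3.7639.
Both eigenvalues < 0, so H is negative definite -> x* is a strict local max.

max


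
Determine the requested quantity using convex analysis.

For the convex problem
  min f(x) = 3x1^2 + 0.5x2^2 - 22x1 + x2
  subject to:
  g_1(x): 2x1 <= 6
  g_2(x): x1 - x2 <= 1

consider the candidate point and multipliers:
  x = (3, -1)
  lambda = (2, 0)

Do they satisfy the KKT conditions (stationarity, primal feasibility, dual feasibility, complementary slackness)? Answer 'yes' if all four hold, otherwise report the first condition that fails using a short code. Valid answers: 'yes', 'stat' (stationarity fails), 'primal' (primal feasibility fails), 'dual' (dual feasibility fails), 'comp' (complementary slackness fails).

Gradient of f: grad f(x) = Q x + c = (-4, 0)
Constraint values g_i(x) = a_i^T x - b_i:
  g_1((3, -1)) = 0
  g_2((3, -1)) = 3
Stationarity residual: grad f(x) + sum_i lambda_i a_i = (0, 0)
  -> stationarity OK
Primal feasibility (all g_i <= 0): FAILS
Dual feasibility (all lambda_i >= 0): OK
Complementary slackness (lambda_i * g_i(x) = 0 for all i): OK

Verdict: the first failing condition is primal_feasibility -> primal.

primal


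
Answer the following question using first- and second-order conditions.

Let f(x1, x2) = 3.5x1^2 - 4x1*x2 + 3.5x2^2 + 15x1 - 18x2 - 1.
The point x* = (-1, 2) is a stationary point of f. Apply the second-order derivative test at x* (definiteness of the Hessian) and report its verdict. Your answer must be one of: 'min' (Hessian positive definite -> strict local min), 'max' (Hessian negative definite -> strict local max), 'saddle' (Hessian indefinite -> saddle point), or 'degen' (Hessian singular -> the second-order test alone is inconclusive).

Compute the Hessian H = grad^2 f:
  H = [[7, -4], [-4, 7]]
Verify stationarity: grad f(x*) = H x* + g = (0, 0).
Eigenvalues of H: 3, 11.
Both eigenvalues > 0, so H is positive definite -> x* is a strict local min.

min


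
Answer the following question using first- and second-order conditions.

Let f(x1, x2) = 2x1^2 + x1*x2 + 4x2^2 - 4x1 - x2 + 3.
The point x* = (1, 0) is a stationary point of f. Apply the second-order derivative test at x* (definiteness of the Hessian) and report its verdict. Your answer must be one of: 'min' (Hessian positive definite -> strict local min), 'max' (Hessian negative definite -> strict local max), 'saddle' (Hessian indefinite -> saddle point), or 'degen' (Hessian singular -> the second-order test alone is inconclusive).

Compute the Hessian H = grad^2 f:
  H = [[4, 1], [1, 8]]
Verify stationarity: grad f(x*) = H x* + g = (0, 0).
Eigenvalues of H: 3.7639, 8.2361.
Both eigenvalues > 0, so H is positive definite -> x* is a strict local min.

min


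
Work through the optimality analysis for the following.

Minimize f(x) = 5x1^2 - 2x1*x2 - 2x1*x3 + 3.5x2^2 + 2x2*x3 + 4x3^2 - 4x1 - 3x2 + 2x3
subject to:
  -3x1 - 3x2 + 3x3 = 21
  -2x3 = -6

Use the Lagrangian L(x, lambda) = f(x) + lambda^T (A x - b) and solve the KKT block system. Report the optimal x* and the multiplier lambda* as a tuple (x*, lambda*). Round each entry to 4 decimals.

Form the Lagrangian:
  L(x, lambda) = (1/2) x^T Q x + c^T x + lambda^T (A x - b)
Stationarity (grad_x L = 0): Q x + c + A^T lambda = 0.
Primal feasibility: A x = b.

This gives the KKT block system:
  [ Q   A^T ] [ x     ]   [-c ]
  [ A    0  ] [ lambda ] = [ b ]

Solving the linear system:
  x*      = (-1.0952, -2.9048, 3)
  lambda* = (-5.0476, 3.619)
  f(x*)   = 73.4048

x* = (-1.0952, -2.9048, 3), lambda* = (-5.0476, 3.619)


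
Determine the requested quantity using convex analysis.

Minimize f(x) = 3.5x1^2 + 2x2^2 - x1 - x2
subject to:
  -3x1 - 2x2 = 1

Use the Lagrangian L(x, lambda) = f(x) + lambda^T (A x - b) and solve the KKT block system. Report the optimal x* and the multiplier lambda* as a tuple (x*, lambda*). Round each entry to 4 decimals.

Form the Lagrangian:
  L(x, lambda) = (1/2) x^T Q x + c^T x + lambda^T (A x - b)
Stationarity (grad_x L = 0): Q x + c + A^T lambda = 0.
Primal feasibility: A x = b.

This gives the KKT block system:
  [ Q   A^T ] [ x     ]   [-c ]
  [ A    0  ] [ lambda ] = [ b ]

Solving the linear system:
  x*      = (-0.2188, -0.1719)
  lambda* = (-0.8438)
  f(x*)   = 0.6172

x* = (-0.2188, -0.1719), lambda* = (-0.8438)


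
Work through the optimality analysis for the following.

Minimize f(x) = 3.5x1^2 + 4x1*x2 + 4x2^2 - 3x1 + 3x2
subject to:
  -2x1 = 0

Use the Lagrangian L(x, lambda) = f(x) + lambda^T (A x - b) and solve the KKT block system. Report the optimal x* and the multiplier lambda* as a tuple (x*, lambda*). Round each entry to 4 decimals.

Form the Lagrangian:
  L(x, lambda) = (1/2) x^T Q x + c^T x + lambda^T (A x - b)
Stationarity (grad_x L = 0): Q x + c + A^T lambda = 0.
Primal feasibility: A x = b.

This gives the KKT block system:
  [ Q   A^T ] [ x     ]   [-c ]
  [ A    0  ] [ lambda ] = [ b ]

Solving the linear system:
  x*      = (0, -0.375)
  lambda* = (-2.25)
  f(x*)   = -0.5625

x* = (0, -0.375), lambda* = (-2.25)


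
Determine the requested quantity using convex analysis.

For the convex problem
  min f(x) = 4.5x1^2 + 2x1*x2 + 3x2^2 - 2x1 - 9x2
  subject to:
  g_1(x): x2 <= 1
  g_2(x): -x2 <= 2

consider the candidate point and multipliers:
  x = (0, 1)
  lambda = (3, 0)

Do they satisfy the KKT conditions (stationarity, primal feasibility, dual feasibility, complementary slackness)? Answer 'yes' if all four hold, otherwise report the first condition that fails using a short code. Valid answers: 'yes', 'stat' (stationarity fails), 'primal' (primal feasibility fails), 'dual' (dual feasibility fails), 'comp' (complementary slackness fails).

Gradient of f: grad f(x) = Q x + c = (0, -3)
Constraint values g_i(x) = a_i^T x - b_i:
  g_1((0, 1)) = 0
  g_2((0, 1)) = -3
Stationarity residual: grad f(x) + sum_i lambda_i a_i = (0, 0)
  -> stationarity OK
Primal feasibility (all g_i <= 0): OK
Dual feasibility (all lambda_i >= 0): OK
Complementary slackness (lambda_i * g_i(x) = 0 for all i): OK

Verdict: yes, KKT holds.

yes


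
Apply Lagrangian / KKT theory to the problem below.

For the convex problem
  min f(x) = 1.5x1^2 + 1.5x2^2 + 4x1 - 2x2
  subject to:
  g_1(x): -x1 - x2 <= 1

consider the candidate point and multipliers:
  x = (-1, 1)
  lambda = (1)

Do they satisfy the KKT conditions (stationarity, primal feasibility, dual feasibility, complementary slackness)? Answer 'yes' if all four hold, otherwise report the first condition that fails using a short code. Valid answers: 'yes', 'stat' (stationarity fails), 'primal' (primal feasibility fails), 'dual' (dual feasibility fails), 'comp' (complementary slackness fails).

Gradient of f: grad f(x) = Q x + c = (1, 1)
Constraint values g_i(x) = a_i^T x - b_i:
  g_1((-1, 1)) = -1
Stationarity residual: grad f(x) + sum_i lambda_i a_i = (0, 0)
  -> stationarity OK
Primal feasibility (all g_i <= 0): OK
Dual feasibility (all lambda_i >= 0): OK
Complementary slackness (lambda_i * g_i(x) = 0 for all i): FAILS

Verdict: the first failing condition is complementary_slackness -> comp.

comp


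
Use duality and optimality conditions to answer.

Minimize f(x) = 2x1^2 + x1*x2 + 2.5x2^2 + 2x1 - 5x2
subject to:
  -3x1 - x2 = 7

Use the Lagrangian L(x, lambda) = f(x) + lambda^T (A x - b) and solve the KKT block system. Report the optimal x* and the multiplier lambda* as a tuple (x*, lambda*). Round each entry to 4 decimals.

Form the Lagrangian:
  L(x, lambda) = (1/2) x^T Q x + c^T x + lambda^T (A x - b)
Stationarity (grad_x L = 0): Q x + c + A^T lambda = 0.
Primal feasibility: A x = b.

This gives the KKT block system:
  [ Q   A^T ] [ x     ]   [-c ]
  [ A    0  ] [ lambda ] = [ b ]

Solving the linear system:
  x*      = (-2.6744, 1.0233)
  lambda* = (-2.5581)
  f(x*)   = 3.7209

x* = (-2.6744, 1.0233), lambda* = (-2.5581)


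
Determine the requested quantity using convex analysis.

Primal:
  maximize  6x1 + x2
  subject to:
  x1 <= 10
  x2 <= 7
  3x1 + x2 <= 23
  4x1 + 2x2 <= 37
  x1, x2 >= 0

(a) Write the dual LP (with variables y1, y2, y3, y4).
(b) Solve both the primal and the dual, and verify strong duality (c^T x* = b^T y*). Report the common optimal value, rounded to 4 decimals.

The standard primal-dual pair for 'max c^T x s.t. A x <= b, x >= 0' is:
  Dual:  min b^T y  s.t.  A^T y >= c,  y >= 0.

So the dual LP is:
  minimize  10y1 + 7y2 + 23y3 + 37y4
  subject to:
    y1 + 3y3 + 4y4 >= 6
    y2 + y3 + 2y4 >= 1
    y1, y2, y3, y4 >= 0

Solving the primal: x* = (7.6667, 0).
  primal value c^T x* = 46.
Solving the dual: y* = (0, 0, 2, 0).
  dual value b^T y* = 46.
Strong duality: c^T x* = b^T y*. Confirmed.

46


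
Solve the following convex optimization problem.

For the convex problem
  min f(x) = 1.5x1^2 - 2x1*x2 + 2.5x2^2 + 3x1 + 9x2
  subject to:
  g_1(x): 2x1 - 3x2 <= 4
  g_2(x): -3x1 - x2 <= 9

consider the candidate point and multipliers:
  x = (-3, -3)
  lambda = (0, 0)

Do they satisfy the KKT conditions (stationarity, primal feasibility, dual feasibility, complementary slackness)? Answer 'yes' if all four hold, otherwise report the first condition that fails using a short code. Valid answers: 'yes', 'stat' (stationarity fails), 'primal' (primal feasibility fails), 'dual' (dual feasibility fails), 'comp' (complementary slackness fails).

Gradient of f: grad f(x) = Q x + c = (0, 0)
Constraint values g_i(x) = a_i^T x - b_i:
  g_1((-3, -3)) = -1
  g_2((-3, -3)) = 3
Stationarity residual: grad f(x) + sum_i lambda_i a_i = (0, 0)
  -> stationarity OK
Primal feasibility (all g_i <= 0): FAILS
Dual feasibility (all lambda_i >= 0): OK
Complementary slackness (lambda_i * g_i(x) = 0 for all i): OK

Verdict: the first failing condition is primal_feasibility -> primal.

primal


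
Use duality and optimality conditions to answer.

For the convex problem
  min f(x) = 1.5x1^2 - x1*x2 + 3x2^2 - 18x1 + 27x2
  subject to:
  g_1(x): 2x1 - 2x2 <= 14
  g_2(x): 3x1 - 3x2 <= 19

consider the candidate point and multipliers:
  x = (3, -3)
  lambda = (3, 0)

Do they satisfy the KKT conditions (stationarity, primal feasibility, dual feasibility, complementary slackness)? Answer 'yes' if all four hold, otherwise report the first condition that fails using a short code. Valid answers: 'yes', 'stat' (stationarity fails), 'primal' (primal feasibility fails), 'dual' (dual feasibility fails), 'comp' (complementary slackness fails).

Gradient of f: grad f(x) = Q x + c = (-6, 6)
Constraint values g_i(x) = a_i^T x - b_i:
  g_1((3, -3)) = -2
  g_2((3, -3)) = -1
Stationarity residual: grad f(x) + sum_i lambda_i a_i = (0, 0)
  -> stationarity OK
Primal feasibility (all g_i <= 0): OK
Dual feasibility (all lambda_i >= 0): OK
Complementary slackness (lambda_i * g_i(x) = 0 for all i): FAILS

Verdict: the first failing condition is complementary_slackness -> comp.

comp


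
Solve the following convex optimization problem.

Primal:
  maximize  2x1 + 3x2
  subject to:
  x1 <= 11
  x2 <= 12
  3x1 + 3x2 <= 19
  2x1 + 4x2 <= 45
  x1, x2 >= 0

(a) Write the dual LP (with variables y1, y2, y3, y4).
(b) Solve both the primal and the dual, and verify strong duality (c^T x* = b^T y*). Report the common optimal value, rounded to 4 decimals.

The standard primal-dual pair for 'max c^T x s.t. A x <= b, x >= 0' is:
  Dual:  min b^T y  s.t.  A^T y >= c,  y >= 0.

So the dual LP is:
  minimize  11y1 + 12y2 + 19y3 + 45y4
  subject to:
    y1 + 3y3 + 2y4 >= 2
    y2 + 3y3 + 4y4 >= 3
    y1, y2, y3, y4 >= 0

Solving the primal: x* = (0, 6.3333).
  primal value c^T x* = 19.
Solving the dual: y* = (0, 0, 1, 0).
  dual value b^T y* = 19.
Strong duality: c^T x* = b^T y*. Confirmed.

19


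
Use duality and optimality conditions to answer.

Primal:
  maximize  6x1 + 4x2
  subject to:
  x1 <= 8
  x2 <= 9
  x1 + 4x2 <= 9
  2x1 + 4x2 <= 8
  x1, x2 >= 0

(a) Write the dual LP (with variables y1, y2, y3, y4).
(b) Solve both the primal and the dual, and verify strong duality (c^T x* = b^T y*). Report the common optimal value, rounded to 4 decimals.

The standard primal-dual pair for 'max c^T x s.t. A x <= b, x >= 0' is:
  Dual:  min b^T y  s.t.  A^T y >= c,  y >= 0.

So the dual LP is:
  minimize  8y1 + 9y2 + 9y3 + 8y4
  subject to:
    y1 + y3 + 2y4 >= 6
    y2 + 4y3 + 4y4 >= 4
    y1, y2, y3, y4 >= 0

Solving the primal: x* = (4, 0).
  primal value c^T x* = 24.
Solving the dual: y* = (0, 0, 0, 3).
  dual value b^T y* = 24.
Strong duality: c^T x* = b^T y*. Confirmed.

24


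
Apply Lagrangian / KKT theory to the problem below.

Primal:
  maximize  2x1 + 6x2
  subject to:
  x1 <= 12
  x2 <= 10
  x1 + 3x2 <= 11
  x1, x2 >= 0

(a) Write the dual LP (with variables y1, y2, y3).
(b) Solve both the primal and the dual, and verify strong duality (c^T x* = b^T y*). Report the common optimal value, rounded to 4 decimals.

The standard primal-dual pair for 'max c^T x s.t. A x <= b, x >= 0' is:
  Dual:  min b^T y  s.t.  A^T y >= c,  y >= 0.

So the dual LP is:
  minimize  12y1 + 10y2 + 11y3
  subject to:
    y1 + y3 >= 2
    y2 + 3y3 >= 6
    y1, y2, y3 >= 0

Solving the primal: x* = (11, 0).
  primal value c^T x* = 22.
Solving the dual: y* = (0, 0, 2).
  dual value b^T y* = 22.
Strong duality: c^T x* = b^T y*. Confirmed.

22


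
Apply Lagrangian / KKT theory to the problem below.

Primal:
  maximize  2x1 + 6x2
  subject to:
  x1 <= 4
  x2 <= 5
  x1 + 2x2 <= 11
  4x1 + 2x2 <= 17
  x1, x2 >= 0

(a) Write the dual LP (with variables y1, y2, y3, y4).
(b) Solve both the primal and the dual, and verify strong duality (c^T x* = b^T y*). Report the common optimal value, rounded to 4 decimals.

The standard primal-dual pair for 'max c^T x s.t. A x <= b, x >= 0' is:
  Dual:  min b^T y  s.t.  A^T y >= c,  y >= 0.

So the dual LP is:
  minimize  4y1 + 5y2 + 11y3 + 17y4
  subject to:
    y1 + y3 + 4y4 >= 2
    y2 + 2y3 + 2y4 >= 6
    y1, y2, y3, y4 >= 0

Solving the primal: x* = (1, 5).
  primal value c^T x* = 32.
Solving the dual: y* = (0, 2, 2, 0).
  dual value b^T y* = 32.
Strong duality: c^T x* = b^T y*. Confirmed.

32


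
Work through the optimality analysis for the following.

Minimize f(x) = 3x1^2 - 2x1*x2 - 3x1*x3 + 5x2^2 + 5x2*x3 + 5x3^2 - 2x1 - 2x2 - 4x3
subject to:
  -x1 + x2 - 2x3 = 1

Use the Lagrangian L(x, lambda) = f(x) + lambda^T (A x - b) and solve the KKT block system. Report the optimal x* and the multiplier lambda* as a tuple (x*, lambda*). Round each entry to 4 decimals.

Form the Lagrangian:
  L(x, lambda) = (1/2) x^T Q x + c^T x + lambda^T (A x - b)
Stationarity (grad_x L = 0): Q x + c + A^T lambda = 0.
Primal feasibility: A x = b.

This gives the KKT block system:
  [ Q   A^T ] [ x     ]   [-c ]
  [ A    0  ] [ lambda ] = [ b ]

Solving the linear system:
  x*      = (0.0504, 0.5388, -0.2558)
  lambda* = (-2.0078)
  f(x*)   = 0.9264

x* = (0.0504, 0.5388, -0.2558), lambda* = (-2.0078)


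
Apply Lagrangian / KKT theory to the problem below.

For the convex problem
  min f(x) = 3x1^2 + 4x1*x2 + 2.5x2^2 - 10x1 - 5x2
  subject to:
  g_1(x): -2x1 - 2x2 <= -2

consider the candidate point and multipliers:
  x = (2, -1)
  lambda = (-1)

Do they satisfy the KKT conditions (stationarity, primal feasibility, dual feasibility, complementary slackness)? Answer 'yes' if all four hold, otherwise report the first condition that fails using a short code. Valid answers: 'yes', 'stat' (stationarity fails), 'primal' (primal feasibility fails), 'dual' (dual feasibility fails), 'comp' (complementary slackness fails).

Gradient of f: grad f(x) = Q x + c = (-2, -2)
Constraint values g_i(x) = a_i^T x - b_i:
  g_1((2, -1)) = 0
Stationarity residual: grad f(x) + sum_i lambda_i a_i = (0, 0)
  -> stationarity OK
Primal feasibility (all g_i <= 0): OK
Dual feasibility (all lambda_i >= 0): FAILS
Complementary slackness (lambda_i * g_i(x) = 0 for all i): OK

Verdict: the first failing condition is dual_feasibility -> dual.

dual


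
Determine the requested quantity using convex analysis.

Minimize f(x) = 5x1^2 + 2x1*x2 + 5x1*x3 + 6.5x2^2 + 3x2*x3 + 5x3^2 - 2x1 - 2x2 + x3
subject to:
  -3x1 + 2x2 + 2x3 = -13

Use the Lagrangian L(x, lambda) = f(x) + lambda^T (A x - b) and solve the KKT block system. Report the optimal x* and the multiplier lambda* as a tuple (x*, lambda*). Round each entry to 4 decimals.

Form the Lagrangian:
  L(x, lambda) = (1/2) x^T Q x + c^T x + lambda^T (A x - b)
Stationarity (grad_x L = 0): Q x + c + A^T lambda = 0.
Primal feasibility: A x = b.

This gives the KKT block system:
  [ Q   A^T ] [ x     ]   [-c ]
  [ A    0  ] [ lambda ] = [ b ]

Solving the linear system:
  x*      = (2.6305, -0.411, -2.1431)
  lambda* = (4.2559)
  f(x*)   = 24.3723

x* = (2.6305, -0.411, -2.1431), lambda* = (4.2559)


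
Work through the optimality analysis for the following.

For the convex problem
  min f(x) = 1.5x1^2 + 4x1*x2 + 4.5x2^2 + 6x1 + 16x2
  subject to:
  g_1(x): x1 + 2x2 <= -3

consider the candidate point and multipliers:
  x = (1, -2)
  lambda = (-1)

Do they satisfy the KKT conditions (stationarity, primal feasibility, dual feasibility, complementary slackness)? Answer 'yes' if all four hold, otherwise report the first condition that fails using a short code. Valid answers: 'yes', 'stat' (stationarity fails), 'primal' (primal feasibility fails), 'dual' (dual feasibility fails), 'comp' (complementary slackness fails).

Gradient of f: grad f(x) = Q x + c = (1, 2)
Constraint values g_i(x) = a_i^T x - b_i:
  g_1((1, -2)) = 0
Stationarity residual: grad f(x) + sum_i lambda_i a_i = (0, 0)
  -> stationarity OK
Primal feasibility (all g_i <= 0): OK
Dual feasibility (all lambda_i >= 0): FAILS
Complementary slackness (lambda_i * g_i(x) = 0 for all i): OK

Verdict: the first failing condition is dual_feasibility -> dual.

dual


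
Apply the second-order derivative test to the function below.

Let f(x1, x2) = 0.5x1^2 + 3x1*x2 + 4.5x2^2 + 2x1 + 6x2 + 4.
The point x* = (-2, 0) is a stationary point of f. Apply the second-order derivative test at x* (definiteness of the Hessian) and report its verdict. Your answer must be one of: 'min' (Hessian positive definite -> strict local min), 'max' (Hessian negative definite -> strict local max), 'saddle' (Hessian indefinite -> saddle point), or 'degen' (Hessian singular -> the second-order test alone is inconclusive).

Compute the Hessian H = grad^2 f:
  H = [[1, 3], [3, 9]]
Verify stationarity: grad f(x*) = H x* + g = (0, 0).
Eigenvalues of H: 0, 10.
H has a zero eigenvalue (singular; positive semidefinite but not definite), so H is neither positive definite, negative definite, nor indefinite. The second-order test alone is inconclusive -> degen.
(Indeed, f is constant along the null direction of H through x*, so x* is not a strict local extremum.)

degen


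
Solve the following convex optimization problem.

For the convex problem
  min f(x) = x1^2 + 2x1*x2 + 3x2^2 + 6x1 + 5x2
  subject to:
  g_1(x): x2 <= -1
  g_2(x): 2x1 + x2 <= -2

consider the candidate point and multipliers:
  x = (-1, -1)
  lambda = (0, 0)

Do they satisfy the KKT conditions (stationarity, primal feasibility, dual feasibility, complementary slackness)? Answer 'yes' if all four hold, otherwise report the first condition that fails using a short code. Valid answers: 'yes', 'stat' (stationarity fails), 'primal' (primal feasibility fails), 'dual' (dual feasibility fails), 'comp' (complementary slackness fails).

Gradient of f: grad f(x) = Q x + c = (2, -3)
Constraint values g_i(x) = a_i^T x - b_i:
  g_1((-1, -1)) = 0
  g_2((-1, -1)) = -1
Stationarity residual: grad f(x) + sum_i lambda_i a_i = (2, -3)
  -> stationarity FAILS
Primal feasibility (all g_i <= 0): OK
Dual feasibility (all lambda_i >= 0): OK
Complementary slackness (lambda_i * g_i(x) = 0 for all i): OK

Verdict: the first failing condition is stationarity -> stat.

stat


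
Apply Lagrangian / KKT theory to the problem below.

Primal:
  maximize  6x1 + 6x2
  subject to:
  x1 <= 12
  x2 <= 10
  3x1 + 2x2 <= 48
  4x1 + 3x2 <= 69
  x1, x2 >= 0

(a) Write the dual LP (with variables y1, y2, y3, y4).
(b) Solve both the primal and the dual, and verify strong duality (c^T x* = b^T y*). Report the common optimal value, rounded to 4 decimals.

The standard primal-dual pair for 'max c^T x s.t. A x <= b, x >= 0' is:
  Dual:  min b^T y  s.t.  A^T y >= c,  y >= 0.

So the dual LP is:
  minimize  12y1 + 10y2 + 48y3 + 69y4
  subject to:
    y1 + 3y3 + 4y4 >= 6
    y2 + 2y3 + 3y4 >= 6
    y1, y2, y3, y4 >= 0

Solving the primal: x* = (9.3333, 10).
  primal value c^T x* = 116.
Solving the dual: y* = (0, 2, 2, 0).
  dual value b^T y* = 116.
Strong duality: c^T x* = b^T y*. Confirmed.

116


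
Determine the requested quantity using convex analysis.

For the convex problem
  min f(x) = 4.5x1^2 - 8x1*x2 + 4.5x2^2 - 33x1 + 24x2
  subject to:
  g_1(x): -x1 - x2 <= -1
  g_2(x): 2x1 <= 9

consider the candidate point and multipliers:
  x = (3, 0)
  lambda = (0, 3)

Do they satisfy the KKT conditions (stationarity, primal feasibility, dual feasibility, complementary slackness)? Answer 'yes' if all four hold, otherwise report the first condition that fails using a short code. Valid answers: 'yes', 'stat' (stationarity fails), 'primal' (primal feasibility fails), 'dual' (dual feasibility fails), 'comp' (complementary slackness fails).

Gradient of f: grad f(x) = Q x + c = (-6, 0)
Constraint values g_i(x) = a_i^T x - b_i:
  g_1((3, 0)) = -2
  g_2((3, 0)) = -3
Stationarity residual: grad f(x) + sum_i lambda_i a_i = (0, 0)
  -> stationarity OK
Primal feasibility (all g_i <= 0): OK
Dual feasibility (all lambda_i >= 0): OK
Complementary slackness (lambda_i * g_i(x) = 0 for all i): FAILS

Verdict: the first failing condition is complementary_slackness -> comp.

comp


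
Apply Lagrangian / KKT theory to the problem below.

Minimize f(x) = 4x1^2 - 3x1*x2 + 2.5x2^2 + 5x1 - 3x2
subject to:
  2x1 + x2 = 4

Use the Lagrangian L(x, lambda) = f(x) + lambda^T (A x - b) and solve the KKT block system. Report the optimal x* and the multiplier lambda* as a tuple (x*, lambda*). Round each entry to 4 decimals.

Form the Lagrangian:
  L(x, lambda) = (1/2) x^T Q x + c^T x + lambda^T (A x - b)
Stationarity (grad_x L = 0): Q x + c + A^T lambda = 0.
Primal feasibility: A x = b.

This gives the KKT block system:
  [ Q   A^T ] [ x     ]   [-c ]
  [ A    0  ] [ lambda ] = [ b ]

Solving the linear system:
  x*      = (1.025, 1.95)
  lambda* = (-3.675)
  f(x*)   = 6.9875

x* = (1.025, 1.95), lambda* = (-3.675)


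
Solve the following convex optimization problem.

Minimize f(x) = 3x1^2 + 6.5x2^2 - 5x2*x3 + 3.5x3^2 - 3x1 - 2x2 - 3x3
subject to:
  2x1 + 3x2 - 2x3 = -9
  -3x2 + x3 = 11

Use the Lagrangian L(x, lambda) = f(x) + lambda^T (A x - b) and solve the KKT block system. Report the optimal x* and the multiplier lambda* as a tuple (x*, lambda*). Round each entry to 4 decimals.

Form the Lagrangian:
  L(x, lambda) = (1/2) x^T Q x + c^T x + lambda^T (A x - b)
Stationarity (grad_x L = 0): Q x + c + A^T lambda = 0.
Primal feasibility: A x = b.

This gives the KKT block system:
  [ Q   A^T ] [ x     ]   [-c ]
  [ A    0  ] [ lambda ] = [ b ]

Solving the linear system:
  x*      = (0.979, -3.6807, -0.042)
  lambda* = (-1.437, -17.9832)
  f(x*)   = 94.7164

x* = (0.979, -3.6807, -0.042), lambda* = (-1.437, -17.9832)


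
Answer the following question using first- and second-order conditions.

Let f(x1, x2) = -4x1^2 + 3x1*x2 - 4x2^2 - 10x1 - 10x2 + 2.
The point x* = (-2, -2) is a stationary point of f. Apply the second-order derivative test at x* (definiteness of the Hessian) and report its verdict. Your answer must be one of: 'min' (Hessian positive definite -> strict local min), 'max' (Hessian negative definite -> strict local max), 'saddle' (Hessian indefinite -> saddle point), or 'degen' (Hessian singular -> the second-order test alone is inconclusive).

Compute the Hessian H = grad^2 f:
  H = [[-8, 3], [3, -8]]
Verify stationarity: grad f(x*) = H x* + g = (0, 0).
Eigenvalues of H: -11, -5.
Both eigenvalues < 0, so H is negative definite -> x* is a strict local max.

max


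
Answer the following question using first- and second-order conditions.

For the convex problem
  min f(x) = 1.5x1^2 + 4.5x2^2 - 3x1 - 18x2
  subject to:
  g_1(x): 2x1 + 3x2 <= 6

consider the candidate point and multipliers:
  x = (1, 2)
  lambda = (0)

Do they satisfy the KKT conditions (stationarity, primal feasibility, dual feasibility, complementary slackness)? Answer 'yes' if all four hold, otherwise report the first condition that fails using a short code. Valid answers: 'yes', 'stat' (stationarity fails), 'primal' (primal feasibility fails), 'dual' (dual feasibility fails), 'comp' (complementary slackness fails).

Gradient of f: grad f(x) = Q x + c = (0, 0)
Constraint values g_i(x) = a_i^T x - b_i:
  g_1((1, 2)) = 2
Stationarity residual: grad f(x) + sum_i lambda_i a_i = (0, 0)
  -> stationarity OK
Primal feasibility (all g_i <= 0): FAILS
Dual feasibility (all lambda_i >= 0): OK
Complementary slackness (lambda_i * g_i(x) = 0 for all i): OK

Verdict: the first failing condition is primal_feasibility -> primal.

primal


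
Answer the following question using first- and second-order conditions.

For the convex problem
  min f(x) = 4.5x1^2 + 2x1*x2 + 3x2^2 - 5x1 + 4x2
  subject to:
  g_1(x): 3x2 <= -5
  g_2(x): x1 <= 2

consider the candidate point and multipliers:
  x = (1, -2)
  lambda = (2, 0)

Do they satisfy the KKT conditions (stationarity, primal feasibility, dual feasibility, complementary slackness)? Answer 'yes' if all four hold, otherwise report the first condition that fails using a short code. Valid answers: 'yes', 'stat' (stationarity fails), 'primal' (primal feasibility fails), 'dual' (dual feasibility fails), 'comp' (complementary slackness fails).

Gradient of f: grad f(x) = Q x + c = (0, -6)
Constraint values g_i(x) = a_i^T x - b_i:
  g_1((1, -2)) = -1
  g_2((1, -2)) = -1
Stationarity residual: grad f(x) + sum_i lambda_i a_i = (0, 0)
  -> stationarity OK
Primal feasibility (all g_i <= 0): OK
Dual feasibility (all lambda_i >= 0): OK
Complementary slackness (lambda_i * g_i(x) = 0 for all i): FAILS

Verdict: the first failing condition is complementary_slackness -> comp.

comp


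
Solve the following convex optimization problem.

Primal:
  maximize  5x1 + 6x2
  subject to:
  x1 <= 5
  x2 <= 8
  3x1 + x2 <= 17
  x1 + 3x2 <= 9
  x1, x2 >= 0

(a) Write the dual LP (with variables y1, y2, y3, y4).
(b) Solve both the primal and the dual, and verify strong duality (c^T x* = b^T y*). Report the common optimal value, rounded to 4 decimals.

The standard primal-dual pair for 'max c^T x s.t. A x <= b, x >= 0' is:
  Dual:  min b^T y  s.t.  A^T y >= c,  y >= 0.

So the dual LP is:
  minimize  5y1 + 8y2 + 17y3 + 9y4
  subject to:
    y1 + 3y3 + y4 >= 5
    y2 + y3 + 3y4 >= 6
    y1, y2, y3, y4 >= 0

Solving the primal: x* = (5, 1.3333).
  primal value c^T x* = 33.
Solving the dual: y* = (3, 0, 0, 2).
  dual value b^T y* = 33.
Strong duality: c^T x* = b^T y*. Confirmed.

33


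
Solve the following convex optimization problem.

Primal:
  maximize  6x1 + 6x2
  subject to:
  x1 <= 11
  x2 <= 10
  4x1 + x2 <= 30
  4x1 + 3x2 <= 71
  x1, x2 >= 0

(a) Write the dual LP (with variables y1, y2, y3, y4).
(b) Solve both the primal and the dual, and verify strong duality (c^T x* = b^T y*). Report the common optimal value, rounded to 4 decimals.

The standard primal-dual pair for 'max c^T x s.t. A x <= b, x >= 0' is:
  Dual:  min b^T y  s.t.  A^T y >= c,  y >= 0.

So the dual LP is:
  minimize  11y1 + 10y2 + 30y3 + 71y4
  subject to:
    y1 + 4y3 + 4y4 >= 6
    y2 + y3 + 3y4 >= 6
    y1, y2, y3, y4 >= 0

Solving the primal: x* = (5, 10).
  primal value c^T x* = 90.
Solving the dual: y* = (0, 4.5, 1.5, 0).
  dual value b^T y* = 90.
Strong duality: c^T x* = b^T y*. Confirmed.

90


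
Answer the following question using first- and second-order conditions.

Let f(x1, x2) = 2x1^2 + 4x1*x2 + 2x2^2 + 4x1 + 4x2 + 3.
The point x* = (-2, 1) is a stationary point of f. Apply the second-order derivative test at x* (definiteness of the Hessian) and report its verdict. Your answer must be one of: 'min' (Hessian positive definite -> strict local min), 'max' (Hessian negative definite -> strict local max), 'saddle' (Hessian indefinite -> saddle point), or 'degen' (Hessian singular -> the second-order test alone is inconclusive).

Compute the Hessian H = grad^2 f:
  H = [[4, 4], [4, 4]]
Verify stationarity: grad f(x*) = H x* + g = (0, 0).
Eigenvalues of H: 0, 8.
H has a zero eigenvalue (singular; positive semidefinite but not definite), so H is neither positive definite, negative definite, nor indefinite. The second-order test alone is inconclusive -> degen.
(Indeed, f is constant along the null direction of H through x*, so x* is not a strict local extremum.)

degen


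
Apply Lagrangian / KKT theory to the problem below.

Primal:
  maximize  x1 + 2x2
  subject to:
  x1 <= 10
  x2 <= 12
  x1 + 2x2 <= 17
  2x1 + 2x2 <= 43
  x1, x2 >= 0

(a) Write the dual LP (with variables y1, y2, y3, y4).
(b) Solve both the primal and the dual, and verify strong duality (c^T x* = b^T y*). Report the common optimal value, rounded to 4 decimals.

The standard primal-dual pair for 'max c^T x s.t. A x <= b, x >= 0' is:
  Dual:  min b^T y  s.t.  A^T y >= c,  y >= 0.

So the dual LP is:
  minimize  10y1 + 12y2 + 17y3 + 43y4
  subject to:
    y1 + y3 + 2y4 >= 1
    y2 + 2y3 + 2y4 >= 2
    y1, y2, y3, y4 >= 0

Solving the primal: x* = (0, 8.5).
  primal value c^T x* = 17.
Solving the dual: y* = (0, 0, 1, 0).
  dual value b^T y* = 17.
Strong duality: c^T x* = b^T y*. Confirmed.

17


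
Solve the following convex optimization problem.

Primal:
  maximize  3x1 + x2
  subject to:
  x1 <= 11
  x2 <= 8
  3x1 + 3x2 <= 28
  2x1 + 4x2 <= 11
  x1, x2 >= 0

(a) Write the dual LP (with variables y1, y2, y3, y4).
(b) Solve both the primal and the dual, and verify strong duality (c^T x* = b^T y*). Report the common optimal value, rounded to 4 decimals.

The standard primal-dual pair for 'max c^T x s.t. A x <= b, x >= 0' is:
  Dual:  min b^T y  s.t.  A^T y >= c,  y >= 0.

So the dual LP is:
  minimize  11y1 + 8y2 + 28y3 + 11y4
  subject to:
    y1 + 3y3 + 2y4 >= 3
    y2 + 3y3 + 4y4 >= 1
    y1, y2, y3, y4 >= 0

Solving the primal: x* = (5.5, 0).
  primal value c^T x* = 16.5.
Solving the dual: y* = (0, 0, 0, 1.5).
  dual value b^T y* = 16.5.
Strong duality: c^T x* = b^T y*. Confirmed.

16.5


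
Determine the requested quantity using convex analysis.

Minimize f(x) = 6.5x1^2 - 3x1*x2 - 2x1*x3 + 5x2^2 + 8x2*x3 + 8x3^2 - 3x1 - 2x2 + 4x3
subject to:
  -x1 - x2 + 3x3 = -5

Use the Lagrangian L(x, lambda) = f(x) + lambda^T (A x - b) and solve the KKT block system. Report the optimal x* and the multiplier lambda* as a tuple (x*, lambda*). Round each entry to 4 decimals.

Form the Lagrangian:
  L(x, lambda) = (1/2) x^T Q x + c^T x + lambda^T (A x - b)
Stationarity (grad_x L = 0): Q x + c + A^T lambda = 0.
Primal feasibility: A x = b.

This gives the KKT block system:
  [ Q   A^T ] [ x     ]   [-c ]
  [ A    0  ] [ lambda ] = [ b ]

Solving the linear system:
  x*      = (0.461, 1.3167, -1.0741)
  lambda* = (1.1913)
  f(x*)   = -1.1782

x* = (0.461, 1.3167, -1.0741), lambda* = (1.1913)


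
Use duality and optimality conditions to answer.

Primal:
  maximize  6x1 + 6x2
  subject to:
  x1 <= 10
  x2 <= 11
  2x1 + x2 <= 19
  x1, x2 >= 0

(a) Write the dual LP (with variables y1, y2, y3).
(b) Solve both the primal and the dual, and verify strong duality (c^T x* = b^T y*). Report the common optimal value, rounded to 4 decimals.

The standard primal-dual pair for 'max c^T x s.t. A x <= b, x >= 0' is:
  Dual:  min b^T y  s.t.  A^T y >= c,  y >= 0.

So the dual LP is:
  minimize  10y1 + 11y2 + 19y3
  subject to:
    y1 + 2y3 >= 6
    y2 + y3 >= 6
    y1, y2, y3 >= 0

Solving the primal: x* = (4, 11).
  primal value c^T x* = 90.
Solving the dual: y* = (0, 3, 3).
  dual value b^T y* = 90.
Strong duality: c^T x* = b^T y*. Confirmed.

90


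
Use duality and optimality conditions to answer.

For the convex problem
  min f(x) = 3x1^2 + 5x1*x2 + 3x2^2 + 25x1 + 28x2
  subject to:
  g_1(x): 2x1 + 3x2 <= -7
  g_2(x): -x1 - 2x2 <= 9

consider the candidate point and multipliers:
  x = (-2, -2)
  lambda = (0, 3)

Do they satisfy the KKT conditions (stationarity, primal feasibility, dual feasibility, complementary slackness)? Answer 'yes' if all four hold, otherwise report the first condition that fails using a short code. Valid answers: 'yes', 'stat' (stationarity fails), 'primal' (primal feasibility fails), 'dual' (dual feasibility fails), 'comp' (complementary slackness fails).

Gradient of f: grad f(x) = Q x + c = (3, 6)
Constraint values g_i(x) = a_i^T x - b_i:
  g_1((-2, -2)) = -3
  g_2((-2, -2)) = -3
Stationarity residual: grad f(x) + sum_i lambda_i a_i = (0, 0)
  -> stationarity OK
Primal feasibility (all g_i <= 0): OK
Dual feasibility (all lambda_i >= 0): OK
Complementary slackness (lambda_i * g_i(x) = 0 for all i): FAILS

Verdict: the first failing condition is complementary_slackness -> comp.

comp


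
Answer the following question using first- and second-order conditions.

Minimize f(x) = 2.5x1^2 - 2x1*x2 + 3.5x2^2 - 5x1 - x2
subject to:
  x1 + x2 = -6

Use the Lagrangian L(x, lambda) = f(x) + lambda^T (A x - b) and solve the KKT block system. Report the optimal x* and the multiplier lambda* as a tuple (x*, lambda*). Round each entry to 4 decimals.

Form the Lagrangian:
  L(x, lambda) = (1/2) x^T Q x + c^T x + lambda^T (A x - b)
Stationarity (grad_x L = 0): Q x + c + A^T lambda = 0.
Primal feasibility: A x = b.

This gives the KKT block system:
  [ Q   A^T ] [ x     ]   [-c ]
  [ A    0  ] [ lambda ] = [ b ]

Solving the linear system:
  x*      = (-3.125, -2.875)
  lambda* = (14.875)
  f(x*)   = 53.875

x* = (-3.125, -2.875), lambda* = (14.875)


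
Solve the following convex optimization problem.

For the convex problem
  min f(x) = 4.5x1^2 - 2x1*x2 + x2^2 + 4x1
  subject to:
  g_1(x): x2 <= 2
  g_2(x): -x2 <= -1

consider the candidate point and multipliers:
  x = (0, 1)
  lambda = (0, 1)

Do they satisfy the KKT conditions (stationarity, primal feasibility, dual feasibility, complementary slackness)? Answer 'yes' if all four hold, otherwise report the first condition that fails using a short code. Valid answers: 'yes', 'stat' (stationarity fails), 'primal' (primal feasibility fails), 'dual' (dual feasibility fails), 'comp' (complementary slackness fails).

Gradient of f: grad f(x) = Q x + c = (2, 2)
Constraint values g_i(x) = a_i^T x - b_i:
  g_1((0, 1)) = -1
  g_2((0, 1)) = 0
Stationarity residual: grad f(x) + sum_i lambda_i a_i = (2, 1)
  -> stationarity FAILS
Primal feasibility (all g_i <= 0): OK
Dual feasibility (all lambda_i >= 0): OK
Complementary slackness (lambda_i * g_i(x) = 0 for all i): OK

Verdict: the first failing condition is stationarity -> stat.

stat


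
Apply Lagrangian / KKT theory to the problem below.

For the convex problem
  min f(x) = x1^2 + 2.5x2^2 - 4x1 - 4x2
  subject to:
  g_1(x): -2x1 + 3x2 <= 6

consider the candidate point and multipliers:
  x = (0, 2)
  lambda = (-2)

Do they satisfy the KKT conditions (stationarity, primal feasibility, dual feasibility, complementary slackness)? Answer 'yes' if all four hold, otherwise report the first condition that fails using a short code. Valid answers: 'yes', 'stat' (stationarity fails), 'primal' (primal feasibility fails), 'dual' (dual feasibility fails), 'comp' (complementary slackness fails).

Gradient of f: grad f(x) = Q x + c = (-4, 6)
Constraint values g_i(x) = a_i^T x - b_i:
  g_1((0, 2)) = 0
Stationarity residual: grad f(x) + sum_i lambda_i a_i = (0, 0)
  -> stationarity OK
Primal feasibility (all g_i <= 0): OK
Dual feasibility (all lambda_i >= 0): FAILS
Complementary slackness (lambda_i * g_i(x) = 0 for all i): OK

Verdict: the first failing condition is dual_feasibility -> dual.

dual


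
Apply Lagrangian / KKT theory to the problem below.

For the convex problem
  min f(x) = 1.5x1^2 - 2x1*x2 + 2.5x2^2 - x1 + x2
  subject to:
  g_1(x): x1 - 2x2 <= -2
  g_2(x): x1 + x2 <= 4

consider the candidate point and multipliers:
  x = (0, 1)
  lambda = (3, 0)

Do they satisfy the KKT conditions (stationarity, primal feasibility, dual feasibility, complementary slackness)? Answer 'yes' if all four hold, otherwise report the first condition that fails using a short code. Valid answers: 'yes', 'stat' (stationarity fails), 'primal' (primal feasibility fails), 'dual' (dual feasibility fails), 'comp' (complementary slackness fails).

Gradient of f: grad f(x) = Q x + c = (-3, 6)
Constraint values g_i(x) = a_i^T x - b_i:
  g_1((0, 1)) = 0
  g_2((0, 1)) = -3
Stationarity residual: grad f(x) + sum_i lambda_i a_i = (0, 0)
  -> stationarity OK
Primal feasibility (all g_i <= 0): OK
Dual feasibility (all lambda_i >= 0): OK
Complementary slackness (lambda_i * g_i(x) = 0 for all i): OK

Verdict: yes, KKT holds.

yes


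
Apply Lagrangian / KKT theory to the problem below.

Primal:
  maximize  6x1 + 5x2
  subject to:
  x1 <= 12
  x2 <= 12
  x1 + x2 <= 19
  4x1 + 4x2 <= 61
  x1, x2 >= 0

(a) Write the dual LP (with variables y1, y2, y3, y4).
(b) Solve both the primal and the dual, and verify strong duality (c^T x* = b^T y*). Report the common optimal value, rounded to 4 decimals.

The standard primal-dual pair for 'max c^T x s.t. A x <= b, x >= 0' is:
  Dual:  min b^T y  s.t.  A^T y >= c,  y >= 0.

So the dual LP is:
  minimize  12y1 + 12y2 + 19y3 + 61y4
  subject to:
    y1 + y3 + 4y4 >= 6
    y2 + y3 + 4y4 >= 5
    y1, y2, y3, y4 >= 0

Solving the primal: x* = (12, 3.25).
  primal value c^T x* = 88.25.
Solving the dual: y* = (1, 0, 0, 1.25).
  dual value b^T y* = 88.25.
Strong duality: c^T x* = b^T y*. Confirmed.

88.25
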